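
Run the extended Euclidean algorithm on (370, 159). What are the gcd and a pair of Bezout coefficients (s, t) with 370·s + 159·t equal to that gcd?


Euclidean algorithm on (370, 159) — divide until remainder is 0:
  370 = 2 · 159 + 52
  159 = 3 · 52 + 3
  52 = 17 · 3 + 1
  3 = 3 · 1 + 0
gcd(370, 159) = 1.
Track Bezout coefficients alongside the remainders: start with r₀ = 370 = a·1 + b·0 (s = 1, t = 0) and r₁ = 159 = a·0 + b·1 (s = 0, t = 1); each new remainder r_{k+1} = r_{k-1} − q_k·r_k inherits s_{k+1} = s_{k-1} − q_k·s_k, t_{k+1} = t_{k-1} − q_k·t_k, so r_k = a·s_k + b·t_k at every step:
  q = 2: r = 52, s = 1 − 2·0 = 1, t = 0 − 2·1 = -2  (check: 370·1 + 159·(-2) = 52)
  q = 3: r = 3, s = 0 − 3·1 = -3, t = 1 − 3·(-2) = 7  (check: 370·(-3) + 159·7 = 3)
  q = 17: r = 1, s = 1 − 17·(-3) = 52, t = -2 − 17·7 = -121  (check: 370·52 + 159·(-121) = 1)
The row with r = 1 (the gcd) gives the Bezout coefficients s = 52, t = -121.
Result: 370 · (52) + 159 · (-121) = 1.

gcd(370, 159) = 1; s = 52, t = -121 (check: 370·52 + 159·(-121) = 1).


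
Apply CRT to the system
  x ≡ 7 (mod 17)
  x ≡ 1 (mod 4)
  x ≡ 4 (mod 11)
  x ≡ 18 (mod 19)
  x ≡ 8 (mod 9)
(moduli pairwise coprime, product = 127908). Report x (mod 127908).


Product of moduli M = 17 · 4 · 11 · 19 · 9 = 127908.
Merge one congruence at a time:
  Start: x ≡ 7 (mod 17).
  Combine with x ≡ 1 (mod 4); new modulus lcm = 68.
    Write x = 7 + 17·t and substitute into x ≡ 1 (mod 4): 17·t ≡ 1 − 7 = -6 (mod 4).
    Reduce coefficients mod 4: 1·t ≡ 2 (mod 4).
    So t ≡ 2 (mod 4).
    Then x = 7 + 17·2 = 41, valid modulo lcm(17, 4) = 68: x ≡ 41 (mod 68).
  Combine with x ≡ 4 (mod 11); new modulus lcm = 748.
    Write x = 41 + 68·t and substitute into x ≡ 4 (mod 11): 68·t ≡ 4 − 41 = -37 (mod 11).
    Reduce coefficients mod 11: 2·t ≡ 7 (mod 11).
    The inverse of 2 mod 11 is 6 (since 2·6 = 12 = 1·11 + 1), so t ≡ 6·7 = 42 ≡ 9 (mod 11).
    Then x = 41 + 68·9 = 653, valid modulo lcm(68, 11) = 748: x ≡ 653 (mod 748).
  Combine with x ≡ 18 (mod 19); new modulus lcm = 14212.
    Write x = 653 + 748·t and substitute into x ≡ 18 (mod 19): 748·t ≡ 18 − 653 = -635 (mod 19).
    Reduce coefficients mod 19: 7·t ≡ 11 (mod 19).
    The inverse of 7 mod 19 is 11 (since 7·11 = 77 = 4·19 + 1), so t ≡ 11·11 = 121 ≡ 7 (mod 19).
    Then x = 653 + 748·7 = 5889, valid modulo lcm(748, 19) = 14212: x ≡ 5889 (mod 14212).
  Combine with x ≡ 8 (mod 9); new modulus lcm = 127908.
    Write x = 5889 + 14212·t and substitute into x ≡ 8 (mod 9): 14212·t ≡ 8 − 5889 = -5881 (mod 9).
    Reduce coefficients mod 9: 1·t ≡ 5 (mod 9).
    So t ≡ 5 (mod 9).
    Then x = 5889 + 14212·5 = 76949, valid modulo lcm(14212, 9) = 127908: x ≡ 76949 (mod 127908).
Verify against each original: 76949 mod 17 = 7, 76949 mod 4 = 1, 76949 mod 11 = 4, 76949 mod 19 = 18, 76949 mod 9 = 8.

x ≡ 76949 (mod 127908).


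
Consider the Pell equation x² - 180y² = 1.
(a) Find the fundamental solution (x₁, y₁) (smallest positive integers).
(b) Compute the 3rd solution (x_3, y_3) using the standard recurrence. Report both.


Step 1: Find the fundamental solution (x₁, y₁) of x² - 180y² = 1.
  Expand √180 as a continued fraction. a₀ = ⌊√180⌋ = 13; iterate m_{k+1} = d_k·a_k − m_k, d_{k+1} = (180 − m_{k+1}²)/d_k, a_{k+1} = ⌊(a₀ + m_{k+1})/d_{k+1}⌋ (starting m₀ = 0, d₀ = 1), with convergents p_k = a_k·p_{k-1} + p_{k-2}, q_k = a_k·q_{k-1} + q_{k-2} (p₋₁ = 1, q₋₁ = 0):
  k = 0: a₀ = 13; p₀/q₀ = 13/1; p₀² − 180·q₀² = 169 − 180 = -11.
  k = 1: m = 13, d = 11, a = ⌊(13 + 13)/11⌋ = 2; p/q = (2·13 + 1)/(2·1 + 0) = 27/2; p² − 180·q² = 729 − 720 = 9.
  k = 2: m = 9, d = 9, a = ⌊(13 + 9)/9⌋ = 2; p/q = (2·27 + 13)/(2·2 + 1) = 67/5; p² − 180·q² = 4489 − 4500 = -11.
  k = 3: m = 9, d = 11, a = ⌊(13 + 9)/11⌋ = 2; p/q = (2·67 + 27)/(2·5 + 2) = 161/12; p² − 180·q² = 25921 − 25920 = 1.
  The first convergent with p² − 180·q² = 1 gives the fundamental solution (x₁, y₁) = (161, 12).
Step 2: Apply the recurrence (x_{n+1}, y_{n+1}) = (x₁x_n + 180y₁y_n, x₁y_n + y₁x_n) repeatedly.
  From (x_1, y_1) = (161, 12): x_2 = 161·161 + 180·12·12 = 51841; y_2 = 161·12 + 12·161 = 3864.
  From (x_2, y_2) = (51841, 3864): x_3 = 161·51841 + 180·12·3864 = 16692641; y_3 = 161·3864 + 12·51841 = 1244196.
Step 3: Verify x_3² - 180·y_3² = 278644263554881 - 278644263554880 = 1 (should be 1). ✓

(x_1, y_1) = (161, 12); (x_3, y_3) = (16692641, 1244196).


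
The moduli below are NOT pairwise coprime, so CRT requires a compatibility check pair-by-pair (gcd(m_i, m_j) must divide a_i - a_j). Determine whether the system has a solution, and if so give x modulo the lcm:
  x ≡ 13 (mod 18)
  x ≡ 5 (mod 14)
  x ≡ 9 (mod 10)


Moduli 18, 14, 10 are not pairwise coprime, so CRT works modulo lcm(m_i) when all pairwise compatibility conditions hold.
Pairwise compatibility: gcd(m_i, m_j) must divide a_i - a_j for every pair.
Merge one congruence at a time:
  Start: x ≡ 13 (mod 18).
  Combine with x ≡ 5 (mod 14): gcd(18, 14) = 2; 5 - 13 = -8, which IS divisible by 2, so compatible.
    Write x = 13 + 18·t and substitute into x ≡ 5 (mod 14): 18·t ≡ 5 − 13 = -8 (mod 14).
    Divide the congruence (and modulus) by g = 2: 9·t ≡ -4 (mod 7).
    Reduce coefficients mod 7: 2·t ≡ 3 (mod 7).
    The inverse of 2 mod 7 is 4 (since 2·4 = 8 = 1·7 + 1), so t ≡ 4·3 = 12 ≡ 5 (mod 7).
    Then x = 13 + 18·5 = 103, valid modulo lcm(18, 14) = 126: x ≡ 103 (mod 126).
  Combine with x ≡ 9 (mod 10): gcd(126, 10) = 2; 9 - 103 = -94, which IS divisible by 2, so compatible.
    Write x = 103 + 126·t and substitute into x ≡ 9 (mod 10): 126·t ≡ 9 − 103 = -94 (mod 10).
    Divide the congruence (and modulus) by g = 2: 63·t ≡ -47 (mod 5).
    Reduce coefficients mod 5: 3·t ≡ 3 (mod 5).
    The inverse of 3 mod 5 is 2 (since 3·2 = 6 = 1·5 + 1), so t ≡ 2·3 = 6 ≡ 1 (mod 5).
    Then x = 103 + 126·1 = 229, valid modulo lcm(126, 10) = 630: x ≡ 229 (mod 630).
Verify: 229 mod 18 = 13, 229 mod 14 = 5, 229 mod 10 = 9.

x ≡ 229 (mod 630).


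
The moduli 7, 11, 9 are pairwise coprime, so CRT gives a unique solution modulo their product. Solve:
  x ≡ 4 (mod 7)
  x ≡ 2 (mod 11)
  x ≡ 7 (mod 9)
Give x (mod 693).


Moduli 7, 11, 9 are pairwise coprime; by CRT there is a unique solution modulo M = 7 · 11 · 9 = 693.
Solve pairwise, accumulating the modulus:
  Start with x ≡ 4 (mod 7).
  Combine with x ≡ 2 (mod 11): since gcd(7, 11) = 1, we get a unique residue mod 77.
    Write x = 4 + 7·t and substitute into x ≡ 2 (mod 11): 7·t ≡ 2 − 4 = -2 (mod 11).
    Reduce coefficients mod 11: 7·t ≡ 9 (mod 11).
    The inverse of 7 mod 11 is 8 (since 7·8 = 56 = 5·11 + 1), so t ≡ 8·9 = 72 ≡ 6 (mod 11).
    Then x = 4 + 7·6 = 46, valid modulo lcm(7, 11) = 77: x ≡ 46 (mod 77).
  Combine with x ≡ 7 (mod 9): since gcd(77, 9) = 1, we get a unique residue mod 693.
    Write x = 46 + 77·t and substitute into x ≡ 7 (mod 9): 77·t ≡ 7 − 46 = -39 (mod 9).
    Reduce coefficients mod 9: 5·t ≡ 6 (mod 9).
    The inverse of 5 mod 9 is 2 (since 5·2 = 10 = 1·9 + 1), so t ≡ 2·6 = 12 ≡ 3 (mod 9).
    Then x = 46 + 77·3 = 277, valid modulo lcm(77, 9) = 693: x ≡ 277 (mod 693).
Verify: 277 mod 7 = 4 ✓, 277 mod 11 = 2 ✓, 277 mod 9 = 7 ✓.

x ≡ 277 (mod 693).


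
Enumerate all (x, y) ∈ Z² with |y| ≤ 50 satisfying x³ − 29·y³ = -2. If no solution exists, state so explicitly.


The equation is x³ - 29y³ = -2. For fixed y, x³ = 29·y³ − 2, so a solution requires the RHS to be a perfect cube.
Strategy: iterate y from -50 to 50, compute RHS = 29·y³ − 2, and check whether it is a (positive or negative) perfect cube.
Check small values of y:
  y = 0: RHS = -2 is not a perfect cube.
  y = 1: RHS = 27 = (3)³ ⇒ x = 3 works.
  y = -1: RHS = -31 is not a perfect cube.
  y = 2: RHS = 230 is not a perfect cube.
  y = -2: RHS = -234 is not a perfect cube.
  y = 3: RHS = 781 is not a perfect cube.
  y = -3: RHS = -785 is not a perfect cube.
Continuing the search up to |y| = 50 finds no further solutions beyond those listed.
Collected solutions: (3, 1).

Solutions (with |y| ≤ 50): (3, 1).


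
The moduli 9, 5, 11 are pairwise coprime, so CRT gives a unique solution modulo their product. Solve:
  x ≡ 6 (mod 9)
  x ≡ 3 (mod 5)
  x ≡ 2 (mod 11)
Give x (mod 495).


Moduli 9, 5, 11 are pairwise coprime; by CRT there is a unique solution modulo M = 9 · 5 · 11 = 495.
Solve pairwise, accumulating the modulus:
  Start with x ≡ 6 (mod 9).
  Combine with x ≡ 3 (mod 5): since gcd(9, 5) = 1, we get a unique residue mod 45.
    Write x = 6 + 9·t and substitute into x ≡ 3 (mod 5): 9·t ≡ 3 − 6 = -3 (mod 5).
    Reduce coefficients mod 5: 4·t ≡ 2 (mod 5).
    The inverse of 4 mod 5 is 4 (since 4·4 = 16 = 3·5 + 1), so t ≡ 4·2 = 8 ≡ 3 (mod 5).
    Then x = 6 + 9·3 = 33, valid modulo lcm(9, 5) = 45: x ≡ 33 (mod 45).
  Combine with x ≡ 2 (mod 11): since gcd(45, 11) = 1, we get a unique residue mod 495.
    Write x = 33 + 45·t and substitute into x ≡ 2 (mod 11): 45·t ≡ 2 − 33 = -31 (mod 11).
    Reduce coefficients mod 11: 1·t ≡ 2 (mod 11).
    So t ≡ 2 (mod 11).
    Then x = 33 + 45·2 = 123, valid modulo lcm(45, 11) = 495: x ≡ 123 (mod 495).
Verify: 123 mod 9 = 6 ✓, 123 mod 5 = 3 ✓, 123 mod 11 = 2 ✓.

x ≡ 123 (mod 495).


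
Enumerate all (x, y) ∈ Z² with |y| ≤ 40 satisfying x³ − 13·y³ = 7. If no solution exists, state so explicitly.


The equation is x³ - 13y³ = 7. For fixed y, x³ = 13·y³ + 7, so a solution requires the RHS to be a perfect cube.
Strategy: iterate y from -40 to 40, compute RHS = 13·y³ + 7, and check whether it is a (positive or negative) perfect cube.
Check small values of y:
  y = 0: RHS = 7 is not a perfect cube.
  y = 1: RHS = 20 is not a perfect cube.
  y = -1: RHS = -6 is not a perfect cube.
  y = 2: RHS = 111 is not a perfect cube.
  y = -2: RHS = -97 is not a perfect cube.
  y = 3: RHS = 358 is not a perfect cube.
  y = -3: RHS = -344 is not a perfect cube.
Continuing the search up to |y| = 40 finds no solutions either.
No (x, y) in the scanned range satisfies the equation.

No integer solutions with |y| ≤ 40.


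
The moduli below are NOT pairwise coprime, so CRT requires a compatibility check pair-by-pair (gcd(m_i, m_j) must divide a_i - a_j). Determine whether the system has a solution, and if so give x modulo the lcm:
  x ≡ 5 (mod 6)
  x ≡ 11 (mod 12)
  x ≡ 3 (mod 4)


Moduli 6, 12, 4 are not pairwise coprime, so CRT works modulo lcm(m_i) when all pairwise compatibility conditions hold.
Pairwise compatibility: gcd(m_i, m_j) must divide a_i - a_j for every pair.
Merge one congruence at a time:
  Start: x ≡ 5 (mod 6).
  Combine with x ≡ 11 (mod 12): gcd(6, 12) = 6; 11 - 5 = 6, which IS divisible by 6, so compatible.
    Write x = 5 + 6·t and substitute into x ≡ 11 (mod 12): 6·t ≡ 11 − 5 = 6 (mod 12).
    Divide the congruence (and modulus) by g = 6: 1·t ≡ 1 (mod 2).
    So t ≡ 1 (mod 2).
    Then x = 5 + 6·1 = 11, valid modulo lcm(6, 12) = 12: x ≡ 11 (mod 12).
  Combine with x ≡ 3 (mod 4): gcd(12, 4) = 4; 3 - 11 = -8, which IS divisible by 4, so compatible.
    Write x = 11 + 12·t and substitute into x ≡ 3 (mod 4): 12·t ≡ 3 − 11 = -8 (mod 4).
    Divide the congruence (and modulus) by g = 4: 3·t ≡ -2 (mod 1).
    Modulo 1 every t works; take t = 0.
    Then x = 11 + 12·0 = 11, valid modulo lcm(12, 4) = 12: x ≡ 11 (mod 12).
Verify: 11 mod 6 = 5, 11 mod 12 = 11, 11 mod 4 = 3.

x ≡ 11 (mod 12).


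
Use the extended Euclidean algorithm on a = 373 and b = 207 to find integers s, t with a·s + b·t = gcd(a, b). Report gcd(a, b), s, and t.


Euclidean algorithm on (373, 207) — divide until remainder is 0:
  373 = 1 · 207 + 166
  207 = 1 · 166 + 41
  166 = 4 · 41 + 2
  41 = 20 · 2 + 1
  2 = 2 · 1 + 0
gcd(373, 207) = 1.
Track Bezout coefficients alongside the remainders: start with r₀ = 373 = a·1 + b·0 (s = 1, t = 0) and r₁ = 207 = a·0 + b·1 (s = 0, t = 1); each new remainder r_{k+1} = r_{k-1} − q_k·r_k inherits s_{k+1} = s_{k-1} − q_k·s_k, t_{k+1} = t_{k-1} − q_k·t_k, so r_k = a·s_k + b·t_k at every step:
  q = 1: r = 166, s = 1 − 1·0 = 1, t = 0 − 1·1 = -1  (check: 373·1 + 207·(-1) = 166)
  q = 1: r = 41, s = 0 − 1·1 = -1, t = 1 − 1·(-1) = 2  (check: 373·(-1) + 207·2 = 41)
  q = 4: r = 2, s = 1 − 4·(-1) = 5, t = -1 − 4·2 = -9  (check: 373·5 + 207·(-9) = 2)
  q = 20: r = 1, s = -1 − 20·5 = -101, t = 2 − 20·(-9) = 182  (check: 373·(-101) + 207·182 = 1)
The row with r = 1 (the gcd) gives the Bezout coefficients s = -101, t = 182.
Result: 373 · (-101) + 207 · (182) = 1.

gcd(373, 207) = 1; s = -101, t = 182 (check: 373·(-101) + 207·182 = 1).


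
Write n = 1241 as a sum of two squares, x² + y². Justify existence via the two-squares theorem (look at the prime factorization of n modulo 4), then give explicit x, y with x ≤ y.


Step 1: Factor n = 1241 = 17 · 73.
Step 2: Check the mod-4 condition on each prime factor: 17 ≡ 1 (mod 4), exponent 1; 73 ≡ 1 (mod 4), exponent 1.
All primes ≡ 3 (mod 4) appear to even exponent (or don't appear), so by the two-squares theorem n IS expressible as a sum of two squares.
Step 3: Build a representation. Here n = 17 · 73 is a product of primes ≡ 1 (mod 4). Each prime p ≡ 1 (mod 4) is itself a sum of two squares; find a² by testing p − a² for a perfect square:
  17: 17 − 1² = 16 = 4² ⇒ 17 = 1² + 4².
  73: 73 − 1² = 72, 73 − 2² = 69, 73 − 3² = 64 = 8² ⇒ 73 = 3² + 8².
  Combine using the Brahmagupta–Fibonacci identity (a² + b²)(c² + d²) = (ac − bd)² + (ad + bc)² = (ac + bd)² + (ad − bc)²:
  17 · 73 = 1241: from (1² + 4²)(3² + 8²), take (1·3 − 4·8, 1·8 + 4·3) = (3 − 32, 8 + 12) = (-29, 20); dropping signs (only squares matter) gives (29, 20); check 29² + 20² = 841 + 400 = 1241 ✓.
Step 4: Order so x ≤ y and verify: 20² + 29² = 400 + 841 = 1241 = n. ✓

n = 1241 = 20² + 29² (one valid representation with x ≤ y).


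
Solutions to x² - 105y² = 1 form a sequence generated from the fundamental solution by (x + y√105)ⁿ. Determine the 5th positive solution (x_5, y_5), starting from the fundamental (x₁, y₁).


Step 1: Find the fundamental solution (x₁, y₁) of x² - 105y² = 1.
  Expand √105 as a continued fraction. a₀ = ⌊√105⌋ = 10; iterate m_{k+1} = d_k·a_k − m_k, d_{k+1} = (105 − m_{k+1}²)/d_k, a_{k+1} = ⌊(a₀ + m_{k+1})/d_{k+1}⌋ (starting m₀ = 0, d₀ = 1), with convergents p_k = a_k·p_{k-1} + p_{k-2}, q_k = a_k·q_{k-1} + q_{k-2} (p₋₁ = 1, q₋₁ = 0):
  k = 0: a₀ = 10; p₀/q₀ = 10/1; p₀² − 105·q₀² = 100 − 105 = -5.
  k = 1: m = 10, d = 5, a = ⌊(10 + 10)/5⌋ = 4; p/q = (4·10 + 1)/(4·1 + 0) = 41/4; p² − 105·q² = 1681 − 1680 = 1.
  The first convergent with p² − 105·q² = 1 gives the fundamental solution (x₁, y₁) = (41, 4).
Step 2: Apply the recurrence (x_{n+1}, y_{n+1}) = (x₁x_n + 105y₁y_n, x₁y_n + y₁x_n) repeatedly.
  From (x_1, y_1) = (41, 4): x_2 = 41·41 + 105·4·4 = 3361; y_2 = 41·4 + 4·41 = 328.
  From (x_2, y_2) = (3361, 328): x_3 = 41·3361 + 105·4·328 = 275561; y_3 = 41·328 + 4·3361 = 26892.
  From (x_3, y_3) = (275561, 26892): x_4 = 41·275561 + 105·4·26892 = 22592641; y_4 = 41·26892 + 4·275561 = 2204816.
  From (x_4, y_4) = (22592641, 2204816): x_5 = 41·22592641 + 105·4·2204816 = 1852321001; y_5 = 41·2204816 + 4·22592641 = 180768020.
Step 3: Verify x_5² - 105·y_5² = 3431093090745642001 - 3431093090745642000 = 1 (should be 1). ✓

(x_1, y_1) = (41, 4); (x_5, y_5) = (1852321001, 180768020).


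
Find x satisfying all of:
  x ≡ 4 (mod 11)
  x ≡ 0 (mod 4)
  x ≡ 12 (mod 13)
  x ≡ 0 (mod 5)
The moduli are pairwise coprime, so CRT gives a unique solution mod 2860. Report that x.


Product of moduli M = 11 · 4 · 13 · 5 = 2860.
Merge one congruence at a time:
  Start: x ≡ 4 (mod 11).
  Combine with x ≡ 0 (mod 4); new modulus lcm = 44.
    Write x = 4 + 11·t and substitute into x ≡ 0 (mod 4): 11·t ≡ 0 − 4 = -4 (mod 4).
    Reduce coefficients mod 4: 3·t ≡ 0 (mod 4).
    The inverse of 3 mod 4 is 3 (since 3·3 = 9 = 2·4 + 1), so t ≡ 3·0 = 0 ≡ 0 (mod 4).
    Then x = 4 + 11·0 = 4, valid modulo lcm(11, 4) = 44: x ≡ 4 (mod 44).
  Combine with x ≡ 12 (mod 13); new modulus lcm = 572.
    Write x = 4 + 44·t and substitute into x ≡ 12 (mod 13): 44·t ≡ 12 − 4 = 8 (mod 13).
    Reduce coefficients mod 13: 5·t ≡ 8 (mod 13).
    The inverse of 5 mod 13 is 8 (since 5·8 = 40 = 3·13 + 1), so t ≡ 8·8 = 64 ≡ 12 (mod 13).
    Then x = 4 + 44·12 = 532, valid modulo lcm(44, 13) = 572: x ≡ 532 (mod 572).
  Combine with x ≡ 0 (mod 5); new modulus lcm = 2860.
    Write x = 532 + 572·t and substitute into x ≡ 0 (mod 5): 572·t ≡ 0 − 532 = -532 (mod 5).
    Reduce coefficients mod 5: 2·t ≡ 3 (mod 5).
    The inverse of 2 mod 5 is 3 (since 2·3 = 6 = 1·5 + 1), so t ≡ 3·3 = 9 ≡ 4 (mod 5).
    Then x = 532 + 572·4 = 2820, valid modulo lcm(572, 5) = 2860: x ≡ 2820 (mod 2860).
Verify against each original: 2820 mod 11 = 4, 2820 mod 4 = 0, 2820 mod 13 = 12, 2820 mod 5 = 0.

x ≡ 2820 (mod 2860).


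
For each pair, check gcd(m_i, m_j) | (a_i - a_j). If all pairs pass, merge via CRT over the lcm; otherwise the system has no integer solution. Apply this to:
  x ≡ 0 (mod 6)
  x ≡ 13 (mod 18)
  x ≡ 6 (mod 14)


Moduli 6, 18, 14 are not pairwise coprime, so CRT works modulo lcm(m_i) when all pairwise compatibility conditions hold.
Pairwise compatibility: gcd(m_i, m_j) must divide a_i - a_j for every pair.
Merge one congruence at a time:
  Start: x ≡ 0 (mod 6).
  Combine with x ≡ 13 (mod 18): gcd(6, 18) = 6, and 13 - 0 = 13 is NOT divisible by 6.
    ⇒ system is inconsistent (no integer solution).

No solution (the system is inconsistent).


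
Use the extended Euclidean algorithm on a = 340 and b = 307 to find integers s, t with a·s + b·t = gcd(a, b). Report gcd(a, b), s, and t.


Euclidean algorithm on (340, 307) — divide until remainder is 0:
  340 = 1 · 307 + 33
  307 = 9 · 33 + 10
  33 = 3 · 10 + 3
  10 = 3 · 3 + 1
  3 = 3 · 1 + 0
gcd(340, 307) = 1.
Track Bezout coefficients alongside the remainders: start with r₀ = 340 = a·1 + b·0 (s = 1, t = 0) and r₁ = 307 = a·0 + b·1 (s = 0, t = 1); each new remainder r_{k+1} = r_{k-1} − q_k·r_k inherits s_{k+1} = s_{k-1} − q_k·s_k, t_{k+1} = t_{k-1} − q_k·t_k, so r_k = a·s_k + b·t_k at every step:
  q = 1: r = 33, s = 1 − 1·0 = 1, t = 0 − 1·1 = -1  (check: 340·1 + 307·(-1) = 33)
  q = 9: r = 10, s = 0 − 9·1 = -9, t = 1 − 9·(-1) = 10  (check: 340·(-9) + 307·10 = 10)
  q = 3: r = 3, s = 1 − 3·(-9) = 28, t = -1 − 3·10 = -31  (check: 340·28 + 307·(-31) = 3)
  q = 3: r = 1, s = -9 − 3·28 = -93, t = 10 − 3·(-31) = 103  (check: 340·(-93) + 307·103 = 1)
The row with r = 1 (the gcd) gives the Bezout coefficients s = -93, t = 103.
Result: 340 · (-93) + 307 · (103) = 1.

gcd(340, 307) = 1; s = -93, t = 103 (check: 340·(-93) + 307·103 = 1).


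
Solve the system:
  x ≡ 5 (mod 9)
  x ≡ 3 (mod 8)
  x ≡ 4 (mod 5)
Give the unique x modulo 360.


Moduli 9, 8, 5 are pairwise coprime; by CRT there is a unique solution modulo M = 9 · 8 · 5 = 360.
Solve pairwise, accumulating the modulus:
  Start with x ≡ 5 (mod 9).
  Combine with x ≡ 3 (mod 8): since gcd(9, 8) = 1, we get a unique residue mod 72.
    Write x = 5 + 9·t and substitute into x ≡ 3 (mod 8): 9·t ≡ 3 − 5 = -2 (mod 8).
    Reduce coefficients mod 8: 1·t ≡ 6 (mod 8).
    So t ≡ 6 (mod 8).
    Then x = 5 + 9·6 = 59, valid modulo lcm(9, 8) = 72: x ≡ 59 (mod 72).
  Combine with x ≡ 4 (mod 5): since gcd(72, 5) = 1, we get a unique residue mod 360.
    Write x = 59 + 72·t and substitute into x ≡ 4 (mod 5): 72·t ≡ 4 − 59 = -55 (mod 5).
    Reduce coefficients mod 5: 2·t ≡ 0 (mod 5).
    The inverse of 2 mod 5 is 3 (since 2·3 = 6 = 1·5 + 1), so t ≡ 3·0 = 0 ≡ 0 (mod 5).
    Then x = 59 + 72·0 = 59, valid modulo lcm(72, 5) = 360: x ≡ 59 (mod 360).
Verify: 59 mod 9 = 5 ✓, 59 mod 8 = 3 ✓, 59 mod 5 = 4 ✓.

x ≡ 59 (mod 360).


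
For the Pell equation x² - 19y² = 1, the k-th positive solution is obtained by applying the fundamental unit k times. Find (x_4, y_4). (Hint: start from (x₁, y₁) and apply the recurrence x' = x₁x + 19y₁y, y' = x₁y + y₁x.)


Step 1: Find the fundamental solution (x₁, y₁) of x² - 19y² = 1.
  Expand √19 as a continued fraction. a₀ = ⌊√19⌋ = 4; iterate m_{k+1} = d_k·a_k − m_k, d_{k+1} = (19 − m_{k+1}²)/d_k, a_{k+1} = ⌊(a₀ + m_{k+1})/d_{k+1}⌋ (starting m₀ = 0, d₀ = 1), with convergents p_k = a_k·p_{k-1} + p_{k-2}, q_k = a_k·q_{k-1} + q_{k-2} (p₋₁ = 1, q₋₁ = 0):
  k = 0: a₀ = 4; p₀/q₀ = 4/1; p₀² − 19·q₀² = 16 − 19 = -3.
  k = 1: m = 4, d = 3, a = ⌊(4 + 4)/3⌋ = 2; p/q = (2·4 + 1)/(2·1 + 0) = 9/2; p² − 19·q² = 81 − 76 = 5.
  k = 2: m = 2, d = 5, a = ⌊(4 + 2)/5⌋ = 1; p/q = (1·9 + 4)/(1·2 + 1) = 13/3; p² − 19·q² = 169 − 171 = -2.
  k = 3: m = 3, d = 2, a = ⌊(4 + 3)/2⌋ = 3; p/q = (3·13 + 9)/(3·3 + 2) = 48/11; p² − 19·q² = 2304 − 2299 = 5.
  k = 4: m = 3, d = 5, a = ⌊(4 + 3)/5⌋ = 1; p/q = (1·48 + 13)/(1·11 + 3) = 61/14; p² − 19·q² = 3721 − 3724 = -3.
  k = 5: m = 2, d = 3, a = ⌊(4 + 2)/3⌋ = 2; p/q = (2·61 + 48)/(2·14 + 11) = 170/39; p² − 19·q² = 28900 − 28899 = 1.
  The first convergent with p² − 19·q² = 1 gives the fundamental solution (x₁, y₁) = (170, 39).
Step 2: Apply the recurrence (x_{n+1}, y_{n+1}) = (x₁x_n + 19y₁y_n, x₁y_n + y₁x_n) repeatedly.
  From (x_1, y_1) = (170, 39): x_2 = 170·170 + 19·39·39 = 57799; y_2 = 170·39 + 39·170 = 13260.
  From (x_2, y_2) = (57799, 13260): x_3 = 170·57799 + 19·39·13260 = 19651490; y_3 = 170·13260 + 39·57799 = 4508361.
  From (x_3, y_3) = (19651490, 4508361): x_4 = 170·19651490 + 19·39·4508361 = 6681448801; y_4 = 170·4508361 + 39·19651490 = 1532829480.
Step 3: Verify x_4² - 19·y_4² = 44641758080384337601 - 44641758080384337600 = 1 (should be 1). ✓

(x_1, y_1) = (170, 39); (x_4, y_4) = (6681448801, 1532829480).


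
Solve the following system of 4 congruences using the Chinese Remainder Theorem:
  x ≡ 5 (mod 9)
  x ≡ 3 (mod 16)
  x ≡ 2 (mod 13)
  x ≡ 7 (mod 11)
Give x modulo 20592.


Product of moduli M = 9 · 16 · 13 · 11 = 20592.
Merge one congruence at a time:
  Start: x ≡ 5 (mod 9).
  Combine with x ≡ 3 (mod 16); new modulus lcm = 144.
    Write x = 5 + 9·t and substitute into x ≡ 3 (mod 16): 9·t ≡ 3 − 5 = -2 (mod 16).
    Reduce coefficients mod 16: 9·t ≡ 14 (mod 16).
    The inverse of 9 mod 16 is 9 (since 9·9 = 81 = 5·16 + 1), so t ≡ 9·14 = 126 ≡ 14 (mod 16).
    Then x = 5 + 9·14 = 131, valid modulo lcm(9, 16) = 144: x ≡ 131 (mod 144).
  Combine with x ≡ 2 (mod 13); new modulus lcm = 1872.
    Write x = 131 + 144·t and substitute into x ≡ 2 (mod 13): 144·t ≡ 2 − 131 = -129 (mod 13).
    Reduce coefficients mod 13: 1·t ≡ 1 (mod 13).
    So t ≡ 1 (mod 13).
    Then x = 131 + 144·1 = 275, valid modulo lcm(144, 13) = 1872: x ≡ 275 (mod 1872).
  Combine with x ≡ 7 (mod 11); new modulus lcm = 20592.
    Write x = 275 + 1872·t and substitute into x ≡ 7 (mod 11): 1872·t ≡ 7 − 275 = -268 (mod 11).
    Reduce coefficients mod 11: 2·t ≡ 7 (mod 11).
    The inverse of 2 mod 11 is 6 (since 2·6 = 12 = 1·11 + 1), so t ≡ 6·7 = 42 ≡ 9 (mod 11).
    Then x = 275 + 1872·9 = 17123, valid modulo lcm(1872, 11) = 20592: x ≡ 17123 (mod 20592).
Verify against each original: 17123 mod 9 = 5, 17123 mod 16 = 3, 17123 mod 13 = 2, 17123 mod 11 = 7.

x ≡ 17123 (mod 20592).


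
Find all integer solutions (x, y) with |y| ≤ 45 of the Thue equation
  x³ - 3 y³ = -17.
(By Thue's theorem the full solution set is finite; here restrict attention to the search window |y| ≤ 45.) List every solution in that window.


The equation is x³ - 3y³ = -17. For fixed y, x³ = 3·y³ − 17, so a solution requires the RHS to be a perfect cube.
Strategy: iterate y from -45 to 45, compute RHS = 3·y³ − 17, and check whether it is a (positive or negative) perfect cube.
Check small values of y:
  y = 0: RHS = -17 is not a perfect cube.
  y = 1: RHS = -14 is not a perfect cube.
  y = -1: RHS = -20 is not a perfect cube.
  y = 2: RHS = 7 is not a perfect cube.
  y = -2: RHS = -41 is not a perfect cube.
  y = 3: RHS = 64 = (4)³ ⇒ x = 4 works.
  y = -3: RHS = -98 is not a perfect cube.
Continuing the search up to |y| = 45 finds no further solutions beyond those listed.
Collected solutions: (4, 3).

Solutions (with |y| ≤ 45): (4, 3).


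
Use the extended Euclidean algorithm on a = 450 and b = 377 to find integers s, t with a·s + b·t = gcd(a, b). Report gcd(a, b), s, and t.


Euclidean algorithm on (450, 377) — divide until remainder is 0:
  450 = 1 · 377 + 73
  377 = 5 · 73 + 12
  73 = 6 · 12 + 1
  12 = 12 · 1 + 0
gcd(450, 377) = 1.
Track Bezout coefficients alongside the remainders: start with r₀ = 450 = a·1 + b·0 (s = 1, t = 0) and r₁ = 377 = a·0 + b·1 (s = 0, t = 1); each new remainder r_{k+1} = r_{k-1} − q_k·r_k inherits s_{k+1} = s_{k-1} − q_k·s_k, t_{k+1} = t_{k-1} − q_k·t_k, so r_k = a·s_k + b·t_k at every step:
  q = 1: r = 73, s = 1 − 1·0 = 1, t = 0 − 1·1 = -1  (check: 450·1 + 377·(-1) = 73)
  q = 5: r = 12, s = 0 − 5·1 = -5, t = 1 − 5·(-1) = 6  (check: 450·(-5) + 377·6 = 12)
  q = 6: r = 1, s = 1 − 6·(-5) = 31, t = -1 − 6·6 = -37  (check: 450·31 + 377·(-37) = 1)
The row with r = 1 (the gcd) gives the Bezout coefficients s = 31, t = -37.
Result: 450 · (31) + 377 · (-37) = 1.

gcd(450, 377) = 1; s = 31, t = -37 (check: 450·31 + 377·(-37) = 1).


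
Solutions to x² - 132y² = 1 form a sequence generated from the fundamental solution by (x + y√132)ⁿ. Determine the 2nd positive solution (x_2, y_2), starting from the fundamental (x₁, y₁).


Step 1: Find the fundamental solution (x₁, y₁) of x² - 132y² = 1.
  Expand √132 as a continued fraction. a₀ = ⌊√132⌋ = 11; iterate m_{k+1} = d_k·a_k − m_k, d_{k+1} = (132 − m_{k+1}²)/d_k, a_{k+1} = ⌊(a₀ + m_{k+1})/d_{k+1}⌋ (starting m₀ = 0, d₀ = 1), with convergents p_k = a_k·p_{k-1} + p_{k-2}, q_k = a_k·q_{k-1} + q_{k-2} (p₋₁ = 1, q₋₁ = 0):
  k = 0: a₀ = 11; p₀/q₀ = 11/1; p₀² − 132·q₀² = 121 − 132 = -11.
  k = 1: m = 11, d = 11, a = ⌊(11 + 11)/11⌋ = 2; p/q = (2·11 + 1)/(2·1 + 0) = 23/2; p² − 132·q² = 529 − 528 = 1.
  The first convergent with p² − 132·q² = 1 gives the fundamental solution (x₁, y₁) = (23, 2).
Step 2: Apply the recurrence (x_{n+1}, y_{n+1}) = (x₁x_n + 132y₁y_n, x₁y_n + y₁x_n) repeatedly.
  From (x_1, y_1) = (23, 2): x_2 = 23·23 + 132·2·2 = 1057; y_2 = 23·2 + 2·23 = 92.
Step 3: Verify x_2² - 132·y_2² = 1117249 - 1117248 = 1 (should be 1). ✓

(x_1, y_1) = (23, 2); (x_2, y_2) = (1057, 92).


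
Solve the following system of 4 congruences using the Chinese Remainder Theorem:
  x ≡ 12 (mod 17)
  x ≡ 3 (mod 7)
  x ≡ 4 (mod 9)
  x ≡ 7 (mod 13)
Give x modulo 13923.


Product of moduli M = 17 · 7 · 9 · 13 = 13923.
Merge one congruence at a time:
  Start: x ≡ 12 (mod 17).
  Combine with x ≡ 3 (mod 7); new modulus lcm = 119.
    Write x = 12 + 17·t and substitute into x ≡ 3 (mod 7): 17·t ≡ 3 − 12 = -9 (mod 7).
    Reduce coefficients mod 7: 3·t ≡ 5 (mod 7).
    The inverse of 3 mod 7 is 5 (since 3·5 = 15 = 2·7 + 1), so t ≡ 5·5 = 25 ≡ 4 (mod 7).
    Then x = 12 + 17·4 = 80, valid modulo lcm(17, 7) = 119: x ≡ 80 (mod 119).
  Combine with x ≡ 4 (mod 9); new modulus lcm = 1071.
    Write x = 80 + 119·t and substitute into x ≡ 4 (mod 9): 119·t ≡ 4 − 80 = -76 (mod 9).
    Reduce coefficients mod 9: 2·t ≡ 5 (mod 9).
    The inverse of 2 mod 9 is 5 (since 2·5 = 10 = 1·9 + 1), so t ≡ 5·5 = 25 ≡ 7 (mod 9).
    Then x = 80 + 119·7 = 913, valid modulo lcm(119, 9) = 1071: x ≡ 913 (mod 1071).
  Combine with x ≡ 7 (mod 13); new modulus lcm = 13923.
    Write x = 913 + 1071·t and substitute into x ≡ 7 (mod 13): 1071·t ≡ 7 − 913 = -906 (mod 13).
    Reduce coefficients mod 13: 5·t ≡ 4 (mod 13).
    The inverse of 5 mod 13 is 8 (since 5·8 = 40 = 3·13 + 1), so t ≡ 8·4 = 32 ≡ 6 (mod 13).
    Then x = 913 + 1071·6 = 7339, valid modulo lcm(1071, 13) = 13923: x ≡ 7339 (mod 13923).
Verify against each original: 7339 mod 17 = 12, 7339 mod 7 = 3, 7339 mod 9 = 4, 7339 mod 13 = 7.

x ≡ 7339 (mod 13923).


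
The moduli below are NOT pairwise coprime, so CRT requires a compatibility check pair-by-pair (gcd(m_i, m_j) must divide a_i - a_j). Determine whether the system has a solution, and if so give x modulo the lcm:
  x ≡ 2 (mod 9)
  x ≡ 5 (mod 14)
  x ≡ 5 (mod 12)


Moduli 9, 14, 12 are not pairwise coprime, so CRT works modulo lcm(m_i) when all pairwise compatibility conditions hold.
Pairwise compatibility: gcd(m_i, m_j) must divide a_i - a_j for every pair.
Merge one congruence at a time:
  Start: x ≡ 2 (mod 9).
  Combine with x ≡ 5 (mod 14): gcd(9, 14) = 1; 5 - 2 = 3, which IS divisible by 1, so compatible.
    Write x = 2 + 9·t and substitute into x ≡ 5 (mod 14): 9·t ≡ 5 − 2 = 3 (mod 14).
    The inverse of 9 mod 14 is 11 (since 9·11 = 99 = 7·14 + 1), so t ≡ 11·3 = 33 ≡ 5 (mod 14).
    Then x = 2 + 9·5 = 47, valid modulo lcm(9, 14) = 126: x ≡ 47 (mod 126).
  Combine with x ≡ 5 (mod 12): gcd(126, 12) = 6; 5 - 47 = -42, which IS divisible by 6, so compatible.
    Write x = 47 + 126·t and substitute into x ≡ 5 (mod 12): 126·t ≡ 5 − 47 = -42 (mod 12).
    Divide the congruence (and modulus) by g = 6: 21·t ≡ -7 (mod 2).
    Reduce coefficients mod 2: 1·t ≡ 1 (mod 2).
    So t ≡ 1 (mod 2).
    Then x = 47 + 126·1 = 173, valid modulo lcm(126, 12) = 252: x ≡ 173 (mod 252).
Verify: 173 mod 9 = 2, 173 mod 14 = 5, 173 mod 12 = 5.

x ≡ 173 (mod 252).


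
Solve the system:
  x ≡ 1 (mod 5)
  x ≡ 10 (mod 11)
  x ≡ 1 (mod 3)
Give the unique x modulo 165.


Moduli 5, 11, 3 are pairwise coprime; by CRT there is a unique solution modulo M = 5 · 11 · 3 = 165.
Solve pairwise, accumulating the modulus:
  Start with x ≡ 1 (mod 5).
  Combine with x ≡ 10 (mod 11): since gcd(5, 11) = 1, we get a unique residue mod 55.
    Write x = 1 + 5·t and substitute into x ≡ 10 (mod 11): 5·t ≡ 10 − 1 = 9 (mod 11).
    The inverse of 5 mod 11 is 9 (since 5·9 = 45 = 4·11 + 1), so t ≡ 9·9 = 81 ≡ 4 (mod 11).
    Then x = 1 + 5·4 = 21, valid modulo lcm(5, 11) = 55: x ≡ 21 (mod 55).
  Combine with x ≡ 1 (mod 3): since gcd(55, 3) = 1, we get a unique residue mod 165.
    Write x = 21 + 55·t and substitute into x ≡ 1 (mod 3): 55·t ≡ 1 − 21 = -20 (mod 3).
    Reduce coefficients mod 3: 1·t ≡ 1 (mod 3).
    So t ≡ 1 (mod 3).
    Then x = 21 + 55·1 = 76, valid modulo lcm(55, 3) = 165: x ≡ 76 (mod 165).
Verify: 76 mod 5 = 1 ✓, 76 mod 11 = 10 ✓, 76 mod 3 = 1 ✓.

x ≡ 76 (mod 165).


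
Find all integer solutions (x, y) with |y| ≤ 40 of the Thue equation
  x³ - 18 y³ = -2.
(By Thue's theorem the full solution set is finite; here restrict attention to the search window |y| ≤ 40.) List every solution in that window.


The equation is x³ - 18y³ = -2. For fixed y, x³ = 18·y³ − 2, so a solution requires the RHS to be a perfect cube.
Strategy: iterate y from -40 to 40, compute RHS = 18·y³ − 2, and check whether it is a (positive or negative) perfect cube.
Check small values of y:
  y = 0: RHS = -2 is not a perfect cube.
  y = 1: RHS = 16 is not a perfect cube.
  y = -1: RHS = -20 is not a perfect cube.
  y = 2: RHS = 142 is not a perfect cube.
  y = -2: RHS = -146 is not a perfect cube.
  y = 3: RHS = 484 is not a perfect cube.
  y = -3: RHS = -488 is not a perfect cube.
Continuing the search up to |y| = 40 finds no solutions either.
No (x, y) in the scanned range satisfies the equation.

No integer solutions with |y| ≤ 40.


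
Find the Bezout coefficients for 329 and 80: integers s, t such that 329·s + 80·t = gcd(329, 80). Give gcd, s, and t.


Euclidean algorithm on (329, 80) — divide until remainder is 0:
  329 = 4 · 80 + 9
  80 = 8 · 9 + 8
  9 = 1 · 8 + 1
  8 = 8 · 1 + 0
gcd(329, 80) = 1.
Track Bezout coefficients alongside the remainders: start with r₀ = 329 = a·1 + b·0 (s = 1, t = 0) and r₁ = 80 = a·0 + b·1 (s = 0, t = 1); each new remainder r_{k+1} = r_{k-1} − q_k·r_k inherits s_{k+1} = s_{k-1} − q_k·s_k, t_{k+1} = t_{k-1} − q_k·t_k, so r_k = a·s_k + b·t_k at every step:
  q = 4: r = 9, s = 1 − 4·0 = 1, t = 0 − 4·1 = -4  (check: 329·1 + 80·(-4) = 9)
  q = 8: r = 8, s = 0 − 8·1 = -8, t = 1 − 8·(-4) = 33  (check: 329·(-8) + 80·33 = 8)
  q = 1: r = 1, s = 1 − 1·(-8) = 9, t = -4 − 1·33 = -37  (check: 329·9 + 80·(-37) = 1)
The row with r = 1 (the gcd) gives the Bezout coefficients s = 9, t = -37.
Result: 329 · (9) + 80 · (-37) = 1.

gcd(329, 80) = 1; s = 9, t = -37 (check: 329·9 + 80·(-37) = 1).


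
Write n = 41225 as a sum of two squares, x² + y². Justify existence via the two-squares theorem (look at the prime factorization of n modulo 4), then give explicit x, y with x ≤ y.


Step 1: Factor n = 41225 = 5^2 · 17 · 97.
Step 2: Check the mod-4 condition on each prime factor: 5 ≡ 1 (mod 4), exponent 2; 17 ≡ 1 (mod 4), exponent 1; 97 ≡ 1 (mod 4), exponent 1.
All primes ≡ 3 (mod 4) appear to even exponent (or don't appear), so by the two-squares theorem n IS expressible as a sum of two squares.
Step 3: Build a representation. Group n = k² · m with k = 5 and m = 17 · 97 = 1649 (a product of primes ≡ 1 (mod 4)); a representation of m scales to one of n via (k·x)² + (k·y)² = k²(x² + y²). Each prime p ≡ 1 (mod 4) is itself a sum of two squares; find a² by testing p − a² for a perfect square:
  17: 17 − 1² = 16 = 4² ⇒ 17 = 1² + 4².
  97: 97 − 1² = 96, 97 − 2² = 93, 97 − 3² = 88, 97 − 4² = 81 = 9² ⇒ 97 = 4² + 9².
  Combine using the Brahmagupta–Fibonacci identity (a² + b²)(c² + d²) = (ac − bd)² + (ad + bc)² = (ac + bd)² + (ad − bc)²:
  17 · 97 = 1649: from (1² + 4²)(4² + 9²), take (1·4 − 4·9, 1·9 + 4·4) = (4 − 36, 9 + 16) = (-32, 25); dropping signs (only squares matter) gives (32, 25); check 32² + 25² = 1024 + 625 = 1649 ✓.
  Scale by k = 5: (5·32, 5·25) = (160, 125).
Step 4: Order so x ≤ y and verify: 125² + 160² = 15625 + 25600 = 41225 = n. ✓

n = 41225 = 125² + 160² (one valid representation with x ≤ y).


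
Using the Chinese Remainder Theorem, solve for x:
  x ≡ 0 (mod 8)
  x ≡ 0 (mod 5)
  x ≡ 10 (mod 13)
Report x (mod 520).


Moduli 8, 5, 13 are pairwise coprime; by CRT there is a unique solution modulo M = 8 · 5 · 13 = 520.
Solve pairwise, accumulating the modulus:
  Start with x ≡ 0 (mod 8).
  Combine with x ≡ 0 (mod 5): since gcd(8, 5) = 1, we get a unique residue mod 40.
    Write x = 0 + 8·t and substitute into x ≡ 0 (mod 5): 8·t ≡ 0 − 0 = 0 (mod 5).
    Reduce coefficients mod 5: 3·t ≡ 0 (mod 5).
    The inverse of 3 mod 5 is 2 (since 3·2 = 6 = 1·5 + 1), so t ≡ 2·0 = 0 ≡ 0 (mod 5).
    Then x = 0 + 8·0 = 0, valid modulo lcm(8, 5) = 40: x ≡ 0 (mod 40).
  Combine with x ≡ 10 (mod 13): since gcd(40, 13) = 1, we get a unique residue mod 520.
    Write x = 0 + 40·t and substitute into x ≡ 10 (mod 13): 40·t ≡ 10 − 0 = 10 (mod 13).
    Reduce coefficients mod 13: 1·t ≡ 10 (mod 13).
    So t ≡ 10 (mod 13).
    Then x = 0 + 40·10 = 400, valid modulo lcm(40, 13) = 520: x ≡ 400 (mod 520).
Verify: 400 mod 8 = 0 ✓, 400 mod 5 = 0 ✓, 400 mod 13 = 10 ✓.

x ≡ 400 (mod 520).


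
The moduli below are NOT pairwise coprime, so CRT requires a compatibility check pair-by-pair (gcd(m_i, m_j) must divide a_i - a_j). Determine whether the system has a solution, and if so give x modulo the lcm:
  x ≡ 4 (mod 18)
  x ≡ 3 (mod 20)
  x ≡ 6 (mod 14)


Moduli 18, 20, 14 are not pairwise coprime, so CRT works modulo lcm(m_i) when all pairwise compatibility conditions hold.
Pairwise compatibility: gcd(m_i, m_j) must divide a_i - a_j for every pair.
Merge one congruence at a time:
  Start: x ≡ 4 (mod 18).
  Combine with x ≡ 3 (mod 20): gcd(18, 20) = 2, and 3 - 4 = -1 is NOT divisible by 2.
    ⇒ system is inconsistent (no integer solution).

No solution (the system is inconsistent).


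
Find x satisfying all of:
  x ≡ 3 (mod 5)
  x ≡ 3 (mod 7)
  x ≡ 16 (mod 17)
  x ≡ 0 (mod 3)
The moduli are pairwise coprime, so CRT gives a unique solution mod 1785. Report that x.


Product of moduli M = 5 · 7 · 17 · 3 = 1785.
Merge one congruence at a time:
  Start: x ≡ 3 (mod 5).
  Combine with x ≡ 3 (mod 7); new modulus lcm = 35.
    Write x = 3 + 5·t and substitute into x ≡ 3 (mod 7): 5·t ≡ 3 − 3 = 0 (mod 7).
    The inverse of 5 mod 7 is 3 (since 5·3 = 15 = 2·7 + 1), so t ≡ 3·0 = 0 ≡ 0 (mod 7).
    Then x = 3 + 5·0 = 3, valid modulo lcm(5, 7) = 35: x ≡ 3 (mod 35).
  Combine with x ≡ 16 (mod 17); new modulus lcm = 595.
    Write x = 3 + 35·t and substitute into x ≡ 16 (mod 17): 35·t ≡ 16 − 3 = 13 (mod 17).
    Reduce coefficients mod 17: 1·t ≡ 13 (mod 17).
    So t ≡ 13 (mod 17).
    Then x = 3 + 35·13 = 458, valid modulo lcm(35, 17) = 595: x ≡ 458 (mod 595).
  Combine with x ≡ 0 (mod 3); new modulus lcm = 1785.
    Write x = 458 + 595·t and substitute into x ≡ 0 (mod 3): 595·t ≡ 0 − 458 = -458 (mod 3).
    Reduce coefficients mod 3: 1·t ≡ 1 (mod 3).
    So t ≡ 1 (mod 3).
    Then x = 458 + 595·1 = 1053, valid modulo lcm(595, 3) = 1785: x ≡ 1053 (mod 1785).
Verify against each original: 1053 mod 5 = 3, 1053 mod 7 = 3, 1053 mod 17 = 16, 1053 mod 3 = 0.

x ≡ 1053 (mod 1785).


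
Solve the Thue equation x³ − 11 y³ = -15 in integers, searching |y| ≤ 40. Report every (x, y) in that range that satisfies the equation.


The equation is x³ - 11y³ = -15. For fixed y, x³ = 11·y³ − 15, so a solution requires the RHS to be a perfect cube.
Strategy: iterate y from -40 to 40, compute RHS = 11·y³ − 15, and check whether it is a (positive or negative) perfect cube.
Check small values of y:
  y = 0: RHS = -15 is not a perfect cube.
  y = 1: RHS = -4 is not a perfect cube.
  y = -1: RHS = -26 is not a perfect cube.
  y = 2: RHS = 73 is not a perfect cube.
  y = -2: RHS = -103 is not a perfect cube.
  y = 3: RHS = 282 is not a perfect cube.
  y = -3: RHS = -312 is not a perfect cube.
Continuing the search up to |y| = 40 finds no solutions either.
No (x, y) in the scanned range satisfies the equation.

No integer solutions with |y| ≤ 40.


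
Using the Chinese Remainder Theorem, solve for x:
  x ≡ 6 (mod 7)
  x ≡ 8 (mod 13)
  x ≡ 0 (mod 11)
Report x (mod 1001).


Moduli 7, 13, 11 are pairwise coprime; by CRT there is a unique solution modulo M = 7 · 13 · 11 = 1001.
Solve pairwise, accumulating the modulus:
  Start with x ≡ 6 (mod 7).
  Combine with x ≡ 8 (mod 13): since gcd(7, 13) = 1, we get a unique residue mod 91.
    Write x = 6 + 7·t and substitute into x ≡ 8 (mod 13): 7·t ≡ 8 − 6 = 2 (mod 13).
    The inverse of 7 mod 13 is 2 (since 7·2 = 14 = 1·13 + 1), so t ≡ 2·2 = 4 ≡ 4 (mod 13).
    Then x = 6 + 7·4 = 34, valid modulo lcm(7, 13) = 91: x ≡ 34 (mod 91).
  Combine with x ≡ 0 (mod 11): since gcd(91, 11) = 1, we get a unique residue mod 1001.
    Write x = 34 + 91·t and substitute into x ≡ 0 (mod 11): 91·t ≡ 0 − 34 = -34 (mod 11).
    Reduce coefficients mod 11: 3·t ≡ 10 (mod 11).
    The inverse of 3 mod 11 is 4 (since 3·4 = 12 = 1·11 + 1), so t ≡ 4·10 = 40 ≡ 7 (mod 11).
    Then x = 34 + 91·7 = 671, valid modulo lcm(91, 11) = 1001: x ≡ 671 (mod 1001).
Verify: 671 mod 7 = 6 ✓, 671 mod 13 = 8 ✓, 671 mod 11 = 0 ✓.

x ≡ 671 (mod 1001).


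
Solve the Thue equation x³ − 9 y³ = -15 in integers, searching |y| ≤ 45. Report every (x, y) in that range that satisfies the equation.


The equation is x³ - 9y³ = -15. For fixed y, x³ = 9·y³ − 15, so a solution requires the RHS to be a perfect cube.
Strategy: iterate y from -45 to 45, compute RHS = 9·y³ − 15, and check whether it is a (positive or negative) perfect cube.
Check small values of y:
  y = 0: RHS = -15 is not a perfect cube.
  y = 1: RHS = -6 is not a perfect cube.
  y = -1: RHS = -24 is not a perfect cube.
  y = 2: RHS = 57 is not a perfect cube.
  y = -2: RHS = -87 is not a perfect cube.
  y = 3: RHS = 228 is not a perfect cube.
  y = -3: RHS = -258 is not a perfect cube.
Continuing the search up to |y| = 45 finds no solutions either.
No (x, y) in the scanned range satisfies the equation.

No integer solutions with |y| ≤ 45.
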